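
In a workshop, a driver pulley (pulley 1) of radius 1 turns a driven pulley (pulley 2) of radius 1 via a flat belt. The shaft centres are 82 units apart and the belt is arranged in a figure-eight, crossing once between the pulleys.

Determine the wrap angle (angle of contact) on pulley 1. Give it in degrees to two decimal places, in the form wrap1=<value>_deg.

crossed belt: β = asin((r1+r2)/C) = asin(2/82) = 1.3976°
wrap1 = wrap2 = π + 2β = 182.7952°

wrap1=182.80_deg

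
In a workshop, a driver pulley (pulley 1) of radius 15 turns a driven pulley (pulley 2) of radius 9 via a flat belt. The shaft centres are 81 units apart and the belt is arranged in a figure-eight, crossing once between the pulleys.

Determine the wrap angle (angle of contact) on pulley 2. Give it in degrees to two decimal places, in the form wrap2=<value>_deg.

wrap2=214.47_deg

crossed belt: β = asin((r1+r2)/C) = asin(24/81) = 17.2353°
wrap1 = wrap2 = π + 2β = 214.4706°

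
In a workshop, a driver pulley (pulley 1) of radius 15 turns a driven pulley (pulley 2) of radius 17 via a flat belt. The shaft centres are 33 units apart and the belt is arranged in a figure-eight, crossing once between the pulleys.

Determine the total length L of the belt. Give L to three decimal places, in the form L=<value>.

L=201.391

crossed belt: β = asin((r1+r2)/C) = asin(32/33) = 75.8589°
wrap1 = wrap2 = π + 2β = 331.7178°
tangent length = C·cosβ = 8.0623
L = (r1+r2)·wrap + 2·C·cosβ = 32·5.7896 + 2·8.0623 = 201.3907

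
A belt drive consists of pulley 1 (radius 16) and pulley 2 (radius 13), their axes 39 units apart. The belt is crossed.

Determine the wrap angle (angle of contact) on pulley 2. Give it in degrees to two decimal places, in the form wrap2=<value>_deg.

crossed belt: β = asin((r1+r2)/C) = asin(29/39) = 48.0381°
wrap1 = wrap2 = π + 2β = 276.0762°

wrap2=276.08_deg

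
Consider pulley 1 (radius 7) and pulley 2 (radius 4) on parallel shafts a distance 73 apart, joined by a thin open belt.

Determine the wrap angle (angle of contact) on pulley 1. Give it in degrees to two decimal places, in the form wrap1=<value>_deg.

wrap1=184.71_deg

open belt: β = asin((r2−r1)/C) = asin(-3/73) = -2.3553°
wrap1 = π − 2β = 184.7106°
wrap2 = π + 2β = 175.2894°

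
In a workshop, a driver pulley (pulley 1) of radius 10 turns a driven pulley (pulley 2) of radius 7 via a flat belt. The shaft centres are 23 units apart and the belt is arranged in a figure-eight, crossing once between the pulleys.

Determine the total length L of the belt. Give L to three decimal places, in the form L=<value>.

L=112.671

crossed belt: β = asin((r1+r2)/C) = asin(17/23) = 47.6574°
wrap1 = wrap2 = π + 2β = 275.3148°
tangent length = C·cosβ = 15.4919
L = (r1+r2)·wrap + 2·C·cosβ = 17·4.8051 + 2·15.4919 = 112.6714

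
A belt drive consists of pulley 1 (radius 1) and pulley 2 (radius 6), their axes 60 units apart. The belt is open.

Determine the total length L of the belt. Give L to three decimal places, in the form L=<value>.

open belt: β = asin((r2−r1)/C) = asin(5/60) = 4.7802°
wrap1 = π − 2β = 170.4396°
wrap2 = π + 2β = 189.5604°
tangent length = C·cosβ = 59.7913
L = r1·wrap1 + r2·wrap2 + 2·C·cosβ = 1·2.9747 + 6·3.3085 + 2·59.7913 = 142.4081

L=142.408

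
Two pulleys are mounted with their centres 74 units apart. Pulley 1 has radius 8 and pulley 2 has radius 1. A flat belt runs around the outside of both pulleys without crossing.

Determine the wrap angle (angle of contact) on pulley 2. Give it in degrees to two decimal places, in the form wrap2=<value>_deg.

wrap2=169.14_deg

open belt: β = asin((r2−r1)/C) = asin(-7/74) = -5.4280°
wrap1 = π − 2β = 190.8560°
wrap2 = π + 2β = 169.1440°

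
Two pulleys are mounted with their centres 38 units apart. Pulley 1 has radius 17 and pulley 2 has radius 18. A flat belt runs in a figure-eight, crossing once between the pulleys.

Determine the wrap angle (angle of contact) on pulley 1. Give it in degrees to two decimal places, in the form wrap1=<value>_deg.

crossed belt: β = asin((r1+r2)/C) = asin(35/38) = 67.0805°
wrap1 = wrap2 = π + 2β = 314.1609°

wrap1=314.16_deg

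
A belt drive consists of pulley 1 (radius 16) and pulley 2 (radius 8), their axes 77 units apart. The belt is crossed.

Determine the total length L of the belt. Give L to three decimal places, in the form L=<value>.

L=236.941

crossed belt: β = asin((r1+r2)/C) = asin(24/77) = 18.1610°
wrap1 = wrap2 = π + 2β = 216.3220°
tangent length = C·cosβ = 73.1642
L = (r1+r2)·wrap + 2·C·cosβ = 24·3.7755 + 2·73.1642 = 236.9411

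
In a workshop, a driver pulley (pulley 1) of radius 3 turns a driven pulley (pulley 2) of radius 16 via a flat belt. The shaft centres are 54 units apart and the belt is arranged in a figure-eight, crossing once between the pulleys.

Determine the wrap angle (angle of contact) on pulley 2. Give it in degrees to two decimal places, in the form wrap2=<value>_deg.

crossed belt: β = asin((r1+r2)/C) = asin(19/54) = 20.6006°
wrap1 = wrap2 = π + 2β = 221.2012°

wrap2=221.20_deg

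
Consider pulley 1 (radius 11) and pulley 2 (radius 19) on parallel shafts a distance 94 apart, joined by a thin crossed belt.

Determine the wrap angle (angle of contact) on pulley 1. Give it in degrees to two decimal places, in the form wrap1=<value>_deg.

wrap1=217.22_deg

crossed belt: β = asin((r1+r2)/C) = asin(30/94) = 18.6115°
wrap1 = wrap2 = π + 2β = 217.2229°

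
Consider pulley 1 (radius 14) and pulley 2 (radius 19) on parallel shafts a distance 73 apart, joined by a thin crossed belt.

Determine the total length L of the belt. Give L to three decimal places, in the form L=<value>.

L=264.862

crossed belt: β = asin((r1+r2)/C) = asin(33/73) = 26.8756°
wrap1 = wrap2 = π + 2β = 233.7512°
tangent length = C·cosβ = 65.1153
L = (r1+r2)·wrap + 2·C·cosβ = 33·4.0797 + 2·65.1153 = 264.8616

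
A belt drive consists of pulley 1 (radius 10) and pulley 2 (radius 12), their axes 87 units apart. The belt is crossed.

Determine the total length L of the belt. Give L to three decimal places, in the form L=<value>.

crossed belt: β = asin((r1+r2)/C) = asin(22/87) = 14.6476°
wrap1 = wrap2 = π + 2β = 209.2952°
tangent length = C·cosβ = 84.1724
L = (r1+r2)·wrap + 2·C·cosβ = 22·3.6529 + 2·84.1724 = 248.7085

L=248.708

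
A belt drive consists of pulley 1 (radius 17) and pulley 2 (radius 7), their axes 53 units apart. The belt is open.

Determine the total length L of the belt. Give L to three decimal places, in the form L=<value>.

open belt: β = asin((r2−r1)/C) = asin(-10/53) = -10.8757°
wrap1 = π − 2β = 201.7514°
wrap2 = π + 2β = 158.2486°
tangent length = C·cosβ = 52.0481
L = r1·wrap1 + r2·wrap2 + 2·C·cosβ = 17·3.5212 + 7·2.7620 + 2·52.0481 = 183.2907

L=183.291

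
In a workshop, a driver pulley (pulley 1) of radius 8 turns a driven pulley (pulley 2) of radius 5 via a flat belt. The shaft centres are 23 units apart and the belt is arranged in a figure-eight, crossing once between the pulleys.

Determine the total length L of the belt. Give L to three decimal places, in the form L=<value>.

crossed belt: β = asin((r1+r2)/C) = asin(13/23) = 34.4174°
wrap1 = wrap2 = π + 2β = 248.8348°
tangent length = C·cosβ = 18.9737
L = (r1+r2)·wrap + 2·C·cosβ = 13·4.3430 + 2·18.9737 = 94.4062

L=94.406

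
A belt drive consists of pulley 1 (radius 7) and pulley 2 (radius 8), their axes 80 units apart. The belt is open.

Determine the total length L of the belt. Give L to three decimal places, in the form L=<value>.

L=207.136

open belt: β = asin((r2−r1)/C) = asin(1/80) = 0.7162°
wrap1 = π − 2β = 178.5676°
wrap2 = π + 2β = 181.4324°
tangent length = C·cosβ = 79.9937
L = r1·wrap1 + r2·wrap2 + 2·C·cosβ = 7·3.1166 + 8·3.1666 + 2·79.9937 = 207.1364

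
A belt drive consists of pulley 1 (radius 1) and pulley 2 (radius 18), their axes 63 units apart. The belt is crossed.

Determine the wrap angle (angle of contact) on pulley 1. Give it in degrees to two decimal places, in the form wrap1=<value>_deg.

wrap1=215.11_deg

crossed belt: β = asin((r1+r2)/C) = asin(19/63) = 17.5530°
wrap1 = wrap2 = π + 2β = 215.1059°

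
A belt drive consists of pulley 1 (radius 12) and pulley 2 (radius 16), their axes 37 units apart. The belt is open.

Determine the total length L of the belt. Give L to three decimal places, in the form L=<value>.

open belt: β = asin((r2−r1)/C) = asin(4/37) = 6.2063°
wrap1 = π − 2β = 167.5875°
wrap2 = π + 2β = 192.4125°
tangent length = C·cosβ = 36.7831
L = r1·wrap1 + r2·wrap2 + 2·C·cosβ = 12·2.9250 + 16·3.3582 + 2·36.7831 = 162.3974

L=162.397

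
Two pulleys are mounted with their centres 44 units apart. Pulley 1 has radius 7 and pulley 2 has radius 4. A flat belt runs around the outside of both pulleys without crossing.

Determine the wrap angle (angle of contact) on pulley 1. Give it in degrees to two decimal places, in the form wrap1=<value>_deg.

open belt: β = asin((r2−r1)/C) = asin(-3/44) = -3.9096°
wrap1 = π − 2β = 187.8191°
wrap2 = π + 2β = 172.1809°

wrap1=187.82_deg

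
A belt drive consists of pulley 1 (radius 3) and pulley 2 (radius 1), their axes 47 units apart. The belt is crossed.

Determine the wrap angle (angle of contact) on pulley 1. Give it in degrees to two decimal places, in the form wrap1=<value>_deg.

wrap1=189.76_deg

crossed belt: β = asin((r1+r2)/C) = asin(4/47) = 4.8821°
wrap1 = wrap2 = π + 2β = 189.7643°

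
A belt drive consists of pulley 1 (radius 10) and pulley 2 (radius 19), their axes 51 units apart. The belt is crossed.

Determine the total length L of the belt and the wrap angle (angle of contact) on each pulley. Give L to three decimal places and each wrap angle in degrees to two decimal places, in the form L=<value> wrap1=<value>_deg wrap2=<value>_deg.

L=210.091 wrap1=249.31_deg wrap2=249.31_deg

crossed belt: β = asin((r1+r2)/C) = asin(29/51) = 34.6546°
wrap1 = wrap2 = π + 2β = 249.3091°
tangent length = C·cosβ = 41.9524
L = (r1+r2)·wrap + 2·C·cosβ = 29·4.3513 + 2·41.9524 = 210.0914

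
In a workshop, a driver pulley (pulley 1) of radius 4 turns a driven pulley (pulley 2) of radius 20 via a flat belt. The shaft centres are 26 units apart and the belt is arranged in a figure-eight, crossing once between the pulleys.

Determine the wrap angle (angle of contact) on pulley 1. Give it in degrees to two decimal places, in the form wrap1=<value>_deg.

wrap1=314.76_deg

crossed belt: β = asin((r1+r2)/C) = asin(24/26) = 67.3801°
wrap1 = wrap2 = π + 2β = 314.7603°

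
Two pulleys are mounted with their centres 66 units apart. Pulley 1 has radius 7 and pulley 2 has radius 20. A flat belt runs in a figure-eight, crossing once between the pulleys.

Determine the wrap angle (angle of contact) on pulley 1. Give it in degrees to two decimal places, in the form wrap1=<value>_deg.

crossed belt: β = asin((r1+r2)/C) = asin(27/66) = 24.1477°
wrap1 = wrap2 = π + 2β = 228.2955°

wrap1=228.30_deg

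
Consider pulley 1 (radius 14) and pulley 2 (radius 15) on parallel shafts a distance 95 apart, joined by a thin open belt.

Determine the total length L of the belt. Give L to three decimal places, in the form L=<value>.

open belt: β = asin((r2−r1)/C) = asin(1/95) = 0.6031°
wrap1 = π − 2β = 178.7938°
wrap2 = π + 2β = 181.2062°
tangent length = C·cosβ = 94.9947
L = r1·wrap1 + r2·wrap2 + 2·C·cosβ = 14·3.1205 + 15·3.1626 + 2·94.9947 = 281.1167

L=281.117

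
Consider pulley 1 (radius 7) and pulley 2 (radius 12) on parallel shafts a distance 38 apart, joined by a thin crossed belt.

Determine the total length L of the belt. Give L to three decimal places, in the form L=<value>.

L=145.405

crossed belt: β = asin((r1+r2)/C) = asin(19/38) = 30.0000°
wrap1 = wrap2 = π + 2β = 240.0000°
tangent length = C·cosβ = 32.9090
L = (r1+r2)·wrap + 2·C·cosβ = 19·4.1888 + 2·32.9090 = 145.4049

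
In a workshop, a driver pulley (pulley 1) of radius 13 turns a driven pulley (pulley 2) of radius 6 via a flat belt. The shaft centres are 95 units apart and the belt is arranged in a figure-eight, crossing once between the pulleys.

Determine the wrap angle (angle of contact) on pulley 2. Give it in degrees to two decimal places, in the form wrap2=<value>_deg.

wrap2=203.07_deg

crossed belt: β = asin((r1+r2)/C) = asin(19/95) = 11.5370°
wrap1 = wrap2 = π + 2β = 203.0739°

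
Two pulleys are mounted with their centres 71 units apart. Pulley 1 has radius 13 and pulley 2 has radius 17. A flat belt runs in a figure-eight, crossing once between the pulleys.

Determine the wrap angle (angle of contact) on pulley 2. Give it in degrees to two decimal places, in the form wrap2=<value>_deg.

wrap2=229.99_deg

crossed belt: β = asin((r1+r2)/C) = asin(30/71) = 24.9947°
wrap1 = wrap2 = π + 2β = 229.9895°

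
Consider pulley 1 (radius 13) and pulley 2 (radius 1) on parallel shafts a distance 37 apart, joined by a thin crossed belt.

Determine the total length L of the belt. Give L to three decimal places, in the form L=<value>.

crossed belt: β = asin((r1+r2)/C) = asin(14/37) = 22.2333°
wrap1 = wrap2 = π + 2β = 224.4665°
tangent length = C·cosβ = 34.2491
L = (r1+r2)·wrap + 2·C·cosβ = 14·3.9177 + 2·34.2491 = 123.3457

L=123.346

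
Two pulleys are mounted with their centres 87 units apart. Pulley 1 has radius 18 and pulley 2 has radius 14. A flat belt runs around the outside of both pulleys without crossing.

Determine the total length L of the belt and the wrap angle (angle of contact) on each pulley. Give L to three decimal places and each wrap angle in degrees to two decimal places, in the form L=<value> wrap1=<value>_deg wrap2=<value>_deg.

L=274.715 wrap1=185.27_deg wrap2=174.73_deg

open belt: β = asin((r2−r1)/C) = asin(-4/87) = -2.6352°
wrap1 = π − 2β = 185.2704°
wrap2 = π + 2β = 174.7296°
tangent length = C·cosβ = 86.9080
L = r1·wrap1 + r2·wrap2 + 2·C·cosβ = 18·3.2336 + 14·3.0496 + 2·86.9080 = 274.7149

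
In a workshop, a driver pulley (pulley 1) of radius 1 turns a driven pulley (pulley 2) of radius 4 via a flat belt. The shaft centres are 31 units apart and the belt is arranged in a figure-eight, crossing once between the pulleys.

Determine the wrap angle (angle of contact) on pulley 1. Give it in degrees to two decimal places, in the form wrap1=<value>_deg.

wrap1=198.56_deg

crossed belt: β = asin((r1+r2)/C) = asin(5/31) = 9.2818°
wrap1 = wrap2 = π + 2β = 198.5636°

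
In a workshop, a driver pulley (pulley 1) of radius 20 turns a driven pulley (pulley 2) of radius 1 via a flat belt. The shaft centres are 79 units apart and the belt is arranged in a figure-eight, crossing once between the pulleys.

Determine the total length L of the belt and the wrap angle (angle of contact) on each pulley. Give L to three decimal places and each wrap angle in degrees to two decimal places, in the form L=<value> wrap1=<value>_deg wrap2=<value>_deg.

L=229.589 wrap1=210.83_deg wrap2=210.83_deg

crossed belt: β = asin((r1+r2)/C) = asin(21/79) = 15.4158°
wrap1 = wrap2 = π + 2β = 210.8317°
tangent length = C·cosβ = 76.1577
L = (r1+r2)·wrap + 2·C·cosβ = 21·3.6797 + 2·76.1577 = 229.5893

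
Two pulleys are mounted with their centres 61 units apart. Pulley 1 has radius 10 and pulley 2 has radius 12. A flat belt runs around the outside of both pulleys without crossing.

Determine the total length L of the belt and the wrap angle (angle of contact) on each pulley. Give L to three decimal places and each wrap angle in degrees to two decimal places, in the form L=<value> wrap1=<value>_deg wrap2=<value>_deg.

L=191.181 wrap1=176.24_deg wrap2=183.76_deg

open belt: β = asin((r2−r1)/C) = asin(2/61) = 1.8789°
wrap1 = π − 2β = 176.2422°
wrap2 = π + 2β = 183.7578°
tangent length = C·cosβ = 60.9672
L = r1·wrap1 + r2·wrap2 + 2·C·cosβ = 10·3.0760 + 12·3.2072 + 2·60.9672 = 191.1806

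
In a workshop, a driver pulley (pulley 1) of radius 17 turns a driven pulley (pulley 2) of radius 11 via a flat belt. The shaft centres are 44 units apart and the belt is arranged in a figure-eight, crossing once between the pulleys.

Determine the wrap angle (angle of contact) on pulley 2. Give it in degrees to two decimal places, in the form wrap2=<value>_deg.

crossed belt: β = asin((r1+r2)/C) = asin(28/44) = 39.5212°
wrap1 = wrap2 = π + 2β = 259.0424°

wrap2=259.04_deg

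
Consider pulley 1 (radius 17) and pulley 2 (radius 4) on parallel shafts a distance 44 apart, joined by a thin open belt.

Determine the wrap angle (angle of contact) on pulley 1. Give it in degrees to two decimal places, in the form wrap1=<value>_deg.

open belt: β = asin((r2−r1)/C) = asin(-13/44) = -17.1848°
wrap1 = π − 2β = 214.3696°
wrap2 = π + 2β = 145.6304°

wrap1=214.37_deg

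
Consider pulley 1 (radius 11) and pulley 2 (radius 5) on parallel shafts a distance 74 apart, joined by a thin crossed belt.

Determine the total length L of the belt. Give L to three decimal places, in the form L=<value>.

crossed belt: β = asin((r1+r2)/C) = asin(16/74) = 12.4869°
wrap1 = wrap2 = π + 2β = 204.9738°
tangent length = C·cosβ = 72.2496
L = (r1+r2)·wrap + 2·C·cosβ = 16·3.5775 + 2·72.2496 = 201.7386

L=201.739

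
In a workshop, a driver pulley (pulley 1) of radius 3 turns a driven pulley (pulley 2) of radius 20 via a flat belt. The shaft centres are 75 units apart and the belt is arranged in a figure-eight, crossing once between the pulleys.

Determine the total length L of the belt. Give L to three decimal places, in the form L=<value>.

crossed belt: β = asin((r1+r2)/C) = asin(23/75) = 17.8585°
wrap1 = wrap2 = π + 2β = 215.7169°
tangent length = C·cosβ = 71.3863
L = (r1+r2)·wrap + 2·C·cosβ = 23·3.7650 + 2·71.3863 = 229.3669

L=229.367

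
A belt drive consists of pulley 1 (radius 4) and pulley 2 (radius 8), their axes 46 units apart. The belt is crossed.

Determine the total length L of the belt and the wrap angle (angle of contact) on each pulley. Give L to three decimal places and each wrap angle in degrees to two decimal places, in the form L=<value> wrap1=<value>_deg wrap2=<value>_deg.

L=132.848 wrap1=210.24_deg wrap2=210.24_deg

crossed belt: β = asin((r1+r2)/C) = asin(12/46) = 15.1217°
wrap1 = wrap2 = π + 2β = 210.2433°
tangent length = C·cosβ = 44.4072
L = (r1+r2)·wrap + 2·C·cosβ = 12·3.6694 + 2·44.4072 = 132.8477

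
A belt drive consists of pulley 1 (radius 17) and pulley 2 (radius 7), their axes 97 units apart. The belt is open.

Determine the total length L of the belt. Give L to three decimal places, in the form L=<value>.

L=270.430

open belt: β = asin((r2−r1)/C) = asin(-10/97) = -5.9173°
wrap1 = π − 2β = 191.8346°
wrap2 = π + 2β = 168.1654°
tangent length = C·cosβ = 96.4832
L = r1·wrap1 + r2·wrap2 + 2·C·cosβ = 17·3.3481 + 7·2.9350 + 2·96.4832 = 270.4301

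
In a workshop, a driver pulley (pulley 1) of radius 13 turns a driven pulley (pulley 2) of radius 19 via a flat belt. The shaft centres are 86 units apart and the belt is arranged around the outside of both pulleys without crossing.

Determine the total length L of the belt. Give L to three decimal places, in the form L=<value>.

open belt: β = asin((r2−r1)/C) = asin(6/86) = 4.0006°
wrap1 = π − 2β = 171.9987°
wrap2 = π + 2β = 188.0013°
tangent length = C·cosβ = 85.7904
L = r1·wrap1 + r2·wrap2 + 2·C·cosβ = 13·3.0019 + 19·3.2812 + 2·85.7904 = 272.9497

L=272.950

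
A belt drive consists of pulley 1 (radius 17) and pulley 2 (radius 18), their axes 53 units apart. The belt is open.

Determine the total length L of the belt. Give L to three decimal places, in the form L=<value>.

open belt: β = asin((r2−r1)/C) = asin(1/53) = 1.0811°
wrap1 = π − 2β = 177.8378°
wrap2 = π + 2β = 182.1622°
tangent length = C·cosβ = 52.9906
L = r1·wrap1 + r2·wrap2 + 2·C·cosβ = 17·3.1039 + 18·3.1793 + 2·52.9906 = 215.9746

L=215.975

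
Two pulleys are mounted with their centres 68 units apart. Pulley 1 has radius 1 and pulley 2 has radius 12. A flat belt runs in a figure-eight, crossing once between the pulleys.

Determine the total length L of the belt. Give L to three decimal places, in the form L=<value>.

L=179.334

crossed belt: β = asin((r1+r2)/C) = asin(13/68) = 11.0214°
wrap1 = wrap2 = π + 2β = 202.0429°
tangent length = C·cosβ = 66.7458
L = (r1+r2)·wrap + 2·C·cosβ = 13·3.5263 + 2·66.7458 = 179.3337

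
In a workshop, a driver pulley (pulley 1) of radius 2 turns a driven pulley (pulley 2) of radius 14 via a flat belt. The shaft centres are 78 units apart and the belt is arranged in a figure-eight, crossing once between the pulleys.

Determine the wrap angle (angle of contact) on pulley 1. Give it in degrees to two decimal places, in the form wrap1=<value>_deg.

crossed belt: β = asin((r1+r2)/C) = asin(16/78) = 11.8370°
wrap1 = wrap2 = π + 2β = 203.6740°

wrap1=203.67_deg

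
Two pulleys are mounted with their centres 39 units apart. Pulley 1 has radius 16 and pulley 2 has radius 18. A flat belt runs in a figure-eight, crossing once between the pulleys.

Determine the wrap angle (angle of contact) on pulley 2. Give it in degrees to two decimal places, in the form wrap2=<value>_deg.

crossed belt: β = asin((r1+r2)/C) = asin(34/39) = 60.6679°
wrap1 = wrap2 = π + 2β = 301.3358°

wrap2=301.34_deg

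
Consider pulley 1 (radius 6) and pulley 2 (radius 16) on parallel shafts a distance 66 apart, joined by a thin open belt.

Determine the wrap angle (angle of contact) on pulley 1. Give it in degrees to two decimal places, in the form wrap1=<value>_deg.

open belt: β = asin((r2−r1)/C) = asin(10/66) = 8.7147°
wrap1 = π − 2β = 162.5705°
wrap2 = π + 2β = 197.4295°

wrap1=162.57_deg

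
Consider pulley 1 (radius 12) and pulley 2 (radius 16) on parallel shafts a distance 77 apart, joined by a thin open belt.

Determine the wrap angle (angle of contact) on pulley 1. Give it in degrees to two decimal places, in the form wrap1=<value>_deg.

open belt: β = asin((r2−r1)/C) = asin(4/77) = 2.9777°
wrap1 = π − 2β = 174.0445°
wrap2 = π + 2β = 185.9555°

wrap1=174.04_deg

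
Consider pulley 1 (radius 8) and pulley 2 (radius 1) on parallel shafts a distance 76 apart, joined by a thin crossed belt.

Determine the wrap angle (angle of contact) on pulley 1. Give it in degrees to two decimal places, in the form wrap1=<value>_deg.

crossed belt: β = asin((r1+r2)/C) = asin(9/76) = 6.8010°
wrap1 = wrap2 = π + 2β = 193.6020°

wrap1=193.60_deg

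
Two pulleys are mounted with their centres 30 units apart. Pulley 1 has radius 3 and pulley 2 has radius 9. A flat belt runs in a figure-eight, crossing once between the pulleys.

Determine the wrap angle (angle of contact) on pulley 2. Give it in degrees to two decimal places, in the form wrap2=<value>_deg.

crossed belt: β = asin((r1+r2)/C) = asin(12/30) = 23.5782°
wrap1 = wrap2 = π + 2β = 227.1564°

wrap2=227.16_deg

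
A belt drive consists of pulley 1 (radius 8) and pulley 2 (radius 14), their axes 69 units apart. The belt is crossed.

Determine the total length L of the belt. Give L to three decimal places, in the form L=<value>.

crossed belt: β = asin((r1+r2)/C) = asin(22/69) = 18.5928°
wrap1 = wrap2 = π + 2β = 217.1856°
tangent length = C·cosβ = 65.3988
L = (r1+r2)·wrap + 2·C·cosβ = 22·3.7906 + 2·65.3988 = 214.1909

L=214.191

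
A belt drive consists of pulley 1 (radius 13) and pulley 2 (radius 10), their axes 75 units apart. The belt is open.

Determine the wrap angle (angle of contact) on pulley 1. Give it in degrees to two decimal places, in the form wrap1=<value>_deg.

wrap1=184.58_deg

open belt: β = asin((r2−r1)/C) = asin(-3/75) = -2.2924°
wrap1 = π − 2β = 184.5849°
wrap2 = π + 2β = 175.4151°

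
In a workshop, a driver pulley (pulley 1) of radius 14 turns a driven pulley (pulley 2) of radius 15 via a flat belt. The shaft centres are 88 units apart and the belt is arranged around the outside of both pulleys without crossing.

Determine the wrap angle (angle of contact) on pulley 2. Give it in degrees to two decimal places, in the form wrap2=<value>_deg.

wrap2=181.30_deg

open belt: β = asin((r2−r1)/C) = asin(1/88) = 0.6511°
wrap1 = π − 2β = 178.6978°
wrap2 = π + 2β = 181.3022°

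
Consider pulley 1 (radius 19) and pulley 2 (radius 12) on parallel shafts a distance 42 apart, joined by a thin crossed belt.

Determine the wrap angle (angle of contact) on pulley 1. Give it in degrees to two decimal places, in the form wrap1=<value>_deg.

crossed belt: β = asin((r1+r2)/C) = asin(31/42) = 47.5694°
wrap1 = wrap2 = π + 2β = 275.1388°

wrap1=275.14_deg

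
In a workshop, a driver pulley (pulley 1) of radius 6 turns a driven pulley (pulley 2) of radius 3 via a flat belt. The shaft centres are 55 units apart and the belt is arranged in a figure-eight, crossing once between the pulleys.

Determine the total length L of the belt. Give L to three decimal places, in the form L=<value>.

crossed belt: β = asin((r1+r2)/C) = asin(9/55) = 9.4180°
wrap1 = wrap2 = π + 2β = 198.8361°
tangent length = C·cosβ = 54.2586
L = (r1+r2)·wrap + 2·C·cosβ = 9·3.4703 + 2·54.2586 = 139.7504

L=139.750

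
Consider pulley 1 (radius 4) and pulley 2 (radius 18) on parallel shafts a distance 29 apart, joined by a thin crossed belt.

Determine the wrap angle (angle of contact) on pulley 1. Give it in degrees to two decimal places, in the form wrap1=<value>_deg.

crossed belt: β = asin((r1+r2)/C) = asin(22/29) = 49.3428°
wrap1 = wrap2 = π + 2β = 278.6855°

wrap1=278.69_deg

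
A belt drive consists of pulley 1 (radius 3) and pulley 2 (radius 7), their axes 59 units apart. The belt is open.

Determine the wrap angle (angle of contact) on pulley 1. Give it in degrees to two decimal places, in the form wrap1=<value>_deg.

open belt: β = asin((r2−r1)/C) = asin(4/59) = 3.8874°
wrap1 = π − 2β = 172.2251°
wrap2 = π + 2β = 187.7749°

wrap1=172.23_deg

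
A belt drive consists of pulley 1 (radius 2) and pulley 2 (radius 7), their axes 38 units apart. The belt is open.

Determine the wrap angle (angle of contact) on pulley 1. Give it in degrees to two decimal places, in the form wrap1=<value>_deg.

open belt: β = asin((r2−r1)/C) = asin(5/38) = 7.5608°
wrap1 = π − 2β = 164.8783°
wrap2 = π + 2β = 195.1217°

wrap1=164.88_deg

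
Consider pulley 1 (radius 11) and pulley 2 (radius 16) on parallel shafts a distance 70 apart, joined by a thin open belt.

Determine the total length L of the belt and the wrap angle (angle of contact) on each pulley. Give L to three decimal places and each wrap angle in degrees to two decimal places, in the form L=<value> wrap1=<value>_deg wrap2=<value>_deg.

L=225.180 wrap1=171.81_deg wrap2=188.19_deg

open belt: β = asin((r2−r1)/C) = asin(5/70) = 4.0960°
wrap1 = π − 2β = 171.8079°
wrap2 = π + 2β = 188.1921°
tangent length = C·cosβ = 69.8212
L = r1·wrap1 + r2·wrap2 + 2·C·cosβ = 11·2.9986 + 16·3.2846 + 2·69.8212 = 225.1803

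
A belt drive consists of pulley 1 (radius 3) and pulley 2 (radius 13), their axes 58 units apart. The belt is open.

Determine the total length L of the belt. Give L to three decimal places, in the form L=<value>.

L=167.994

open belt: β = asin((r2−r1)/C) = asin(10/58) = 9.9282°
wrap1 = π − 2β = 160.1436°
wrap2 = π + 2β = 199.8564°
tangent length = C·cosβ = 57.1314
L = r1·wrap1 + r2·wrap2 + 2·C·cosβ = 3·2.7950 + 13·3.4882 + 2·57.1314 = 167.9939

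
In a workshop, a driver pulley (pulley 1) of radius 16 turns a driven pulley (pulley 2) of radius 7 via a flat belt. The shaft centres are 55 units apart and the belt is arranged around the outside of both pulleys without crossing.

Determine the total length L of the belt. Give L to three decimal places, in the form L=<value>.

open belt: β = asin((r2−r1)/C) = asin(-9/55) = -9.4180°
wrap1 = π − 2β = 198.8361°
wrap2 = π + 2β = 161.1639°
tangent length = C·cosβ = 54.2586
L = r1·wrap1 + r2·wrap2 + 2·C·cosβ = 16·3.4703 + 7·2.8128 + 2·54.2586 = 183.7327

L=183.733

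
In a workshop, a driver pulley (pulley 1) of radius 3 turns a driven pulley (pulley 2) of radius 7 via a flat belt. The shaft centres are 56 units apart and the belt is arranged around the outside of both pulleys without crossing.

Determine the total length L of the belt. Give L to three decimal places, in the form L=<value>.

open belt: β = asin((r2−r1)/C) = asin(4/56) = 4.0960°
wrap1 = π − 2β = 171.8079°
wrap2 = π + 2β = 188.1921°
tangent length = C·cosβ = 55.8570
L = r1·wrap1 + r2·wrap2 + 2·C·cosβ = 3·2.9986 + 7·3.2846 + 2·55.8570 = 143.7018

L=143.702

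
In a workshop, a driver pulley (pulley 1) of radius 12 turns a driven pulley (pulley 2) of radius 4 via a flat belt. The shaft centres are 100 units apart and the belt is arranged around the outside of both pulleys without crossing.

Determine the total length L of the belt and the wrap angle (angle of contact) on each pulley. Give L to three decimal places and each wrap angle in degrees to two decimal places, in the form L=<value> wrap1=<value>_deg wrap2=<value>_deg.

L=250.906 wrap1=189.18_deg wrap2=170.82_deg

open belt: β = asin((r2−r1)/C) = asin(-8/100) = -4.5886°
wrap1 = π − 2β = 189.1771°
wrap2 = π + 2β = 170.8229°
tangent length = C·cosβ = 99.6795
L = r1·wrap1 + r2·wrap2 + 2·C·cosβ = 12·3.3018 + 4·2.9814 + 2·99.6795 = 250.9058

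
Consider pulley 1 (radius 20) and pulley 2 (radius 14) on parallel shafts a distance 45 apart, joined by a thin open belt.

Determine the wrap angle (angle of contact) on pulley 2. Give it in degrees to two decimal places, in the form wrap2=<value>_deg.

wrap2=164.68_deg

open belt: β = asin((r2−r1)/C) = asin(-6/45) = -7.6623°
wrap1 = π − 2β = 195.3245°
wrap2 = π + 2β = 164.6755°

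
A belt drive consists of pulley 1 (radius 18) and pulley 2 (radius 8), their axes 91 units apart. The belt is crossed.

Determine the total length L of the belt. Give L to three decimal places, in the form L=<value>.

L=271.162

crossed belt: β = asin((r1+r2)/C) = asin(26/91) = 16.6015°
wrap1 = wrap2 = π + 2β = 213.2031°
tangent length = C·cosβ = 87.2067
L = (r1+r2)·wrap + 2·C·cosβ = 26·3.7211 + 2·87.2067 = 271.1618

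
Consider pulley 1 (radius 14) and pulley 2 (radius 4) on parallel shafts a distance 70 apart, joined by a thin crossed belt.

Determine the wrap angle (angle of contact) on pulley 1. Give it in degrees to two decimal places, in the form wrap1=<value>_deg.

wrap1=209.80_deg

crossed belt: β = asin((r1+r2)/C) = asin(18/70) = 14.9006°
wrap1 = wrap2 = π + 2β = 209.8012°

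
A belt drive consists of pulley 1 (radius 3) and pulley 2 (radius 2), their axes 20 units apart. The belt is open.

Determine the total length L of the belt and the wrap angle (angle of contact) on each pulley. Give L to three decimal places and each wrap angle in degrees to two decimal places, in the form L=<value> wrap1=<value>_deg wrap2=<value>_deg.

open belt: β = asin((r2−r1)/C) = asin(-1/20) = -2.8660°
wrap1 = π − 2β = 185.7320°
wrap2 = π + 2β = 174.2680°
tangent length = C·cosβ = 19.9750
L = r1·wrap1 + r2·wrap2 + 2·C·cosβ = 3·3.2416 + 2·3.0416 + 2·19.9750 = 55.7580

L=55.758 wrap1=185.73_deg wrap2=174.27_deg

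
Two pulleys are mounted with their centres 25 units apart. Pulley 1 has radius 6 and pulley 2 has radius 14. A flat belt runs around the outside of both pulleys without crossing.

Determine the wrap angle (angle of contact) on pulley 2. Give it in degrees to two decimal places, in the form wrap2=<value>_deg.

open belt: β = asin((r2−r1)/C) = asin(8/25) = 18.6629°
wrap1 = π − 2β = 142.6742°
wrap2 = π + 2β = 217.3258°

wrap2=217.33_deg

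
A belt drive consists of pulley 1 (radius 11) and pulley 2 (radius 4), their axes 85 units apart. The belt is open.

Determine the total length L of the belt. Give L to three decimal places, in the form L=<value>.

L=217.701

open belt: β = asin((r2−r1)/C) = asin(-7/85) = -4.7238°
wrap1 = π − 2β = 189.4477°
wrap2 = π + 2β = 170.5523°
tangent length = C·cosβ = 84.7113
L = r1·wrap1 + r2·wrap2 + 2·C·cosβ = 11·3.3065 + 4·2.9767 + 2·84.7113 = 217.7007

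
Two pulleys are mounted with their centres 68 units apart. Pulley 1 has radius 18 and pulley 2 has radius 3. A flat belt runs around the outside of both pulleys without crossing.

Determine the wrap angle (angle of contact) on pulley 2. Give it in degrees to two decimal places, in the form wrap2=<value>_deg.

open belt: β = asin((r2−r1)/C) = asin(-15/68) = -12.7436°
wrap1 = π − 2β = 205.4872°
wrap2 = π + 2β = 154.5128°

wrap2=154.51_deg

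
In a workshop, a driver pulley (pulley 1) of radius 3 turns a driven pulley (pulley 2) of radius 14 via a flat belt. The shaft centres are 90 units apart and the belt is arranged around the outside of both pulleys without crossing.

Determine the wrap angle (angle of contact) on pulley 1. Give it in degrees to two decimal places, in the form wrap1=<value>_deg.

wrap1=165.96_deg

open belt: β = asin((r2−r1)/C) = asin(11/90) = 7.0204°
wrap1 = π − 2β = 165.9593°
wrap2 = π + 2β = 194.0407°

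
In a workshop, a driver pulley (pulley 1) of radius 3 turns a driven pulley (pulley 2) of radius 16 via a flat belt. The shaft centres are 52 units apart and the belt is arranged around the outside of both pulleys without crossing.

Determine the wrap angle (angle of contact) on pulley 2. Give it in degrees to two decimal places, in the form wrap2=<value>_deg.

wrap2=208.96_deg

open belt: β = asin((r2−r1)/C) = asin(13/52) = 14.4775°
wrap1 = π − 2β = 151.0450°
wrap2 = π + 2β = 208.9550°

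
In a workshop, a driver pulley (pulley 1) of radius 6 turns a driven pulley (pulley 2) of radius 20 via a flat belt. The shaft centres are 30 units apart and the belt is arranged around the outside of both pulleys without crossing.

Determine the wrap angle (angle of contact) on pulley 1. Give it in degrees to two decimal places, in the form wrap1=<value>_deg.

wrap1=124.36_deg

open belt: β = asin((r2−r1)/C) = asin(14/30) = 27.8181°
wrap1 = π − 2β = 124.3637°
wrap2 = π + 2β = 235.6363°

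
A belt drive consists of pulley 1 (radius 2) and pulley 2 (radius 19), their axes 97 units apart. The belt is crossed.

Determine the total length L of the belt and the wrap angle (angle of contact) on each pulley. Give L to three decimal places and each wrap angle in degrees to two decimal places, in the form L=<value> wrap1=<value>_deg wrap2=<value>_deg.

crossed belt: β = asin((r1+r2)/C) = asin(21/97) = 12.5032°
wrap1 = wrap2 = π + 2β = 205.0065°
tangent length = C·cosβ = 94.6995
L = (r1+r2)·wrap + 2·C·cosβ = 21·3.5780 + 2·94.6995 = 264.5378

L=264.538 wrap1=205.01_deg wrap2=205.01_deg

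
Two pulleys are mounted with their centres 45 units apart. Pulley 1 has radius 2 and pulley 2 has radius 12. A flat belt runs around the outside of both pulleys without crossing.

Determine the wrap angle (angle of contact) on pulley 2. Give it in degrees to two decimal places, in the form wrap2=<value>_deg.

open belt: β = asin((r2−r1)/C) = asin(10/45) = 12.8396°
wrap1 = π − 2β = 154.3208°
wrap2 = π + 2β = 205.6792°

wrap2=205.68_deg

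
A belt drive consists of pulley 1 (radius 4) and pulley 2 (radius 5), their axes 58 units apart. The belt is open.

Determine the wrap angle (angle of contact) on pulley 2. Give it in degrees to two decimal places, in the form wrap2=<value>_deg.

open belt: β = asin((r2−r1)/C) = asin(1/58) = 0.9879°
wrap1 = π − 2β = 178.0242°
wrap2 = π + 2β = 181.9758°

wrap2=181.98_deg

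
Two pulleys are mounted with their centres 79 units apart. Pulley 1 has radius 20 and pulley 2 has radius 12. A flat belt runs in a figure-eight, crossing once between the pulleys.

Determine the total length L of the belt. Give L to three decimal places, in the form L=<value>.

L=271.680

crossed belt: β = asin((r1+r2)/C) = asin(32/79) = 23.8951°
wrap1 = wrap2 = π + 2β = 227.7902°
tangent length = C·cosβ = 72.2288
L = (r1+r2)·wrap + 2·C·cosβ = 32·3.9757 + 2·72.2288 = 271.6796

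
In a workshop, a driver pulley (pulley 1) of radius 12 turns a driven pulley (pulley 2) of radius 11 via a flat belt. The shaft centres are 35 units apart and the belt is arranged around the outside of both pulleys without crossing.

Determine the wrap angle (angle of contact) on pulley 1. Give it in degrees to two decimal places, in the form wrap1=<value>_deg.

wrap1=183.27_deg

open belt: β = asin((r2−r1)/C) = asin(-1/35) = -1.6372°
wrap1 = π − 2β = 183.2745°
wrap2 = π + 2β = 176.7255°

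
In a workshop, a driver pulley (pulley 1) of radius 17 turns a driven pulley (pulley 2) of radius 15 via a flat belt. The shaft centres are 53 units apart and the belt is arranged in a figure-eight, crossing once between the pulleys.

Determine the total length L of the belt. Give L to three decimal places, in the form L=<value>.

L=226.516

crossed belt: β = asin((r1+r2)/C) = asin(32/53) = 37.1406°
wrap1 = wrap2 = π + 2β = 254.2813°
tangent length = C·cosβ = 42.2493
L = (r1+r2)·wrap + 2·C·cosβ = 32·4.4380 + 2·42.2493 = 226.5160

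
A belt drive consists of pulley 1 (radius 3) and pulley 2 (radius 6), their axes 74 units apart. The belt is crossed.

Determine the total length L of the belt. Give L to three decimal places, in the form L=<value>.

crossed belt: β = asin((r1+r2)/C) = asin(9/74) = 6.9857°
wrap1 = wrap2 = π + 2β = 193.9714°
tangent length = C·cosβ = 73.4507
L = (r1+r2)·wrap + 2·C·cosβ = 9·3.3854 + 2·73.4507 = 177.3703

L=177.370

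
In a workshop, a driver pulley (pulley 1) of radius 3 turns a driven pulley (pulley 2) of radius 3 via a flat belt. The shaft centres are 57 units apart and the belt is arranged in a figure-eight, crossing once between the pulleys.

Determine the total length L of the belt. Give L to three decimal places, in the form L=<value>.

crossed belt: β = asin((r1+r2)/C) = asin(6/57) = 6.0423°
wrap1 = wrap2 = π + 2β = 192.0847°
tangent length = C·cosβ = 56.6833
L = (r1+r2)·wrap + 2·C·cosβ = 6·3.3525 + 2·56.6833 = 133.4817

L=133.482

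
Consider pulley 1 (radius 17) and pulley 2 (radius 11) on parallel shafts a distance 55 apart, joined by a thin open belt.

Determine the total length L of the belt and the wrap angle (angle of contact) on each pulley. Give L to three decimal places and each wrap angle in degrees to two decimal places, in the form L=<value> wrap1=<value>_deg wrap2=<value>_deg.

open belt: β = asin((r2−r1)/C) = asin(-6/55) = -6.2629°
wrap1 = π − 2β = 192.5258°
wrap2 = π + 2β = 167.4742°
tangent length = C·cosβ = 54.6717
L = r1·wrap1 + r2·wrap2 + 2·C·cosβ = 17·3.3602 + 11·2.9230 + 2·54.6717 = 198.6198

L=198.620 wrap1=192.53_deg wrap2=167.47_deg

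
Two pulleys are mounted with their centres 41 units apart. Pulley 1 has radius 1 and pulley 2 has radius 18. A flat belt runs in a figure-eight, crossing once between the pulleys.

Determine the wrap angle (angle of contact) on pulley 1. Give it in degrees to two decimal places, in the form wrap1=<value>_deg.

crossed belt: β = asin((r1+r2)/C) = asin(19/41) = 27.6077°
wrap1 = wrap2 = π + 2β = 235.2153°

wrap1=235.22_deg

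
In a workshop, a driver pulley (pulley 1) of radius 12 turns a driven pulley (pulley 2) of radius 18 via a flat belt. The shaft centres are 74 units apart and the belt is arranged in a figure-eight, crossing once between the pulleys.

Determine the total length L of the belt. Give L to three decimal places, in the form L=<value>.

crossed belt: β = asin((r1+r2)/C) = asin(30/74) = 23.9165°
wrap1 = wrap2 = π + 2β = 227.8331°
tangent length = C·cosβ = 67.6461
L = (r1+r2)·wrap + 2·C·cosβ = 30·3.9764 + 2·67.6461 = 254.5854

L=254.585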